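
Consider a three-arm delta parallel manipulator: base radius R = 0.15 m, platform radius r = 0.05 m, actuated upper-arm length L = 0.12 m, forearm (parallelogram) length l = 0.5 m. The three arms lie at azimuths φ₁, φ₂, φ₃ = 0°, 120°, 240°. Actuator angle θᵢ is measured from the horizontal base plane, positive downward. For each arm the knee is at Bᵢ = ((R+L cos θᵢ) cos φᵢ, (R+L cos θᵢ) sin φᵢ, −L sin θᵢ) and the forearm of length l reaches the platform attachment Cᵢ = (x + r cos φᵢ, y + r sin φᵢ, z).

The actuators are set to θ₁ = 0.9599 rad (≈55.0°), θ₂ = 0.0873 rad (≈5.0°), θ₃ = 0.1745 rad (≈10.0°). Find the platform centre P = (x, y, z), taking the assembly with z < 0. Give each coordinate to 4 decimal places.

(-0.1592, 0.0131, -0.4755)

arm 1 at φ=0.0°: e+L cos θ1 = 0.1688;  S1 = (0.1688, 0.0000, -0.0983)
S2 = (0.2195·cos120.0°, 0.2195·sin120.0°, -0.0105) = (-0.1098, 0.1901, -0.0105)
φ3=240.0°: virtual centre (-0.1091, -0.1889, -0.0208), radius l
|S₂|²−|S₁|² = 0.0101;  |S₃|²−|S₁|² = 0.0099
plane₁₂: -0.5572x+0.3803y+0.1757z = 0.0101
Cramer: x(z) = -0.0180+0.2970z;  y(z) = 0.0003-0.0268z
sphere 1 gives Az²+Bz+C=0 with A=1.0889, B=0.0856, C=-0.2054;  B²−4AC=0.9021;  roots -0.4755, 0.3968;  negative root z = -0.4755
x = -0.1592, y = 0.0131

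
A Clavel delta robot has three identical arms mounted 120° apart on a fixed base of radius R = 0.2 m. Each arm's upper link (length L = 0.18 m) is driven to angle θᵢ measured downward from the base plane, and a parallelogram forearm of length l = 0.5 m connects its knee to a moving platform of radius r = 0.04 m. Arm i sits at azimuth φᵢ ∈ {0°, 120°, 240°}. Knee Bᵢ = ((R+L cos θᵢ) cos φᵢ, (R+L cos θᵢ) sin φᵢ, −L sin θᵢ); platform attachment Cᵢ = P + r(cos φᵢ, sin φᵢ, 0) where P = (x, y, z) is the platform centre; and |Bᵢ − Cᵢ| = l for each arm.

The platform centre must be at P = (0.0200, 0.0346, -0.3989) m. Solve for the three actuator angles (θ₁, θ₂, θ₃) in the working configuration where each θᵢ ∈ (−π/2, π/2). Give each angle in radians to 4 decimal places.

θ₁ = 0.0873, θ₂ = 0.0875, θ₃ = 0.3493

φ1=0.0° → target in arm frame (0.0200, 0.0346)
  A cos θ + B sin θ = C:  0.1400·cos θ + -0.3989·sin θ = 0.1047
  θ1 = atan2(B,A) + arccos(C/0.4228) = 0.0873
rotate P by −φ2: (0.0200, -0.0346, -0.3989)
  A=0.1400, B=-0.3989, C=(l²−L²−A²−y'²−z²)/(2L)=0.1046
  √(A²+B²)=0.4228;  θ2 = -1.2332+1.3207 ≈ 0.0875
arm 3 (φ=240.0°): x'=-0.0400, y'=0.0000
  A cos θ + B sin θ = C:  0.2000·cos θ + -0.3989·sin θ = 0.0514
  √(A²+B²)=0.4462;  θ3 = -1.1061+1.4554 ≈ 0.3493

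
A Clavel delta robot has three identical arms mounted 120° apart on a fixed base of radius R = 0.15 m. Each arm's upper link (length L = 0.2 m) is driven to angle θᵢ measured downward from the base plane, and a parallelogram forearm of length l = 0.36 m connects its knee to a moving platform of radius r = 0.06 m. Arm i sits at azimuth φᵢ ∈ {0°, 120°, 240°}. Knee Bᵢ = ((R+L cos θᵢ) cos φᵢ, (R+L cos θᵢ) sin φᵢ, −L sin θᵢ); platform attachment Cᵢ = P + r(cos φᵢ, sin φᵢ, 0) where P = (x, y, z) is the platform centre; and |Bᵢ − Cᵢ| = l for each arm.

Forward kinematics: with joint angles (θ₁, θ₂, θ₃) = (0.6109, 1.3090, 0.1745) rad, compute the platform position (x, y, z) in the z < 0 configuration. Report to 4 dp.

(0.0417, -0.1873, -0.3373)

arm 1 at φ=0.0°: ρ1 = 0.2538;  centre 1 = (0.2538, 0.0000, -0.1147)
arm 2 at φ=120.0°: ρ2 = 0.1418;  centre 2 = (-0.0709, 0.1228, -0.1932)
centre 3 = (0.2870·cos240.0°, 0.2870·sin240.0°, -0.0347) = (-0.1435, -0.2485, -0.0347)
|centre ₂|²−|centre ₁|² = -0.0202;  |centre ₃|²−|centre ₁|² = 0.0060
plane₁₂: -0.6494x+0.2455y+-0.1569z = -0.0202
det = 0.5179;  x = 0.0165+-0.0748z,  y = -0.0384+0.4414z
into |P−centre ₁|² = l²: 1.2004z² + 0.2310z + -0.0587 = 0;  Δ = 0.3350;  z = -0.3373 or 0.1449 → z<0 root = -0.3373
x = 0.0417, y = -0.1873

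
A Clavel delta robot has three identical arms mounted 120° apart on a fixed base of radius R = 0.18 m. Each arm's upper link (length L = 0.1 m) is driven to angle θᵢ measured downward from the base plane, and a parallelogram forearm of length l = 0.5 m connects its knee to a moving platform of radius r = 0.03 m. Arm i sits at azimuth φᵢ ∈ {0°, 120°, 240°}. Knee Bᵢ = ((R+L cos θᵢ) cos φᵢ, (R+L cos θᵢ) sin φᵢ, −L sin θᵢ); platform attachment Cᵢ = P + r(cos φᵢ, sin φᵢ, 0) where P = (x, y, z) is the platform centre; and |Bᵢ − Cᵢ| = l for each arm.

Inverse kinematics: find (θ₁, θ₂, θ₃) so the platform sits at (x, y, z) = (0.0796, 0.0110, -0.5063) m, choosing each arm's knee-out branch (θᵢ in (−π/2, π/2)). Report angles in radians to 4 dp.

φ1=0.0° → target in arm frame (0.0796, 0.0110)
  e−x'=0.0704;  (l²−L²−(e−x')²−y'²−z²)/2L = -0.1071
  γ=atan2(-0.5063,0.0704)=-1.4326;  ψ=arccos(-0.2095)=1.7818;  θ1=γ+ψ≈0.3492
rotate P by −φ2: (-0.0303, -0.0744, -0.5063)
  A cos θ + B sin θ = C:  0.1803·cos θ + -0.5063·sin θ = -0.2719
  √(A²+B²)=0.5374;  θ2 = -1.2287+2.1012 ≈ 0.8725
rotate P by −φ3: (-0.0493, 0.0634, -0.5063)
  e−x'=0.1993;  (l²−L²−(e−x')²−y'²−z²)/2L = -0.3005
  γ=atan2(-0.5063,0.1993)=-1.1957;  ψ=arccos(-0.5522)=2.1558;  θ3=γ+ψ≈0.9601

θ₁ = 0.3492, θ₂ = 0.8725, θ₃ = 0.9601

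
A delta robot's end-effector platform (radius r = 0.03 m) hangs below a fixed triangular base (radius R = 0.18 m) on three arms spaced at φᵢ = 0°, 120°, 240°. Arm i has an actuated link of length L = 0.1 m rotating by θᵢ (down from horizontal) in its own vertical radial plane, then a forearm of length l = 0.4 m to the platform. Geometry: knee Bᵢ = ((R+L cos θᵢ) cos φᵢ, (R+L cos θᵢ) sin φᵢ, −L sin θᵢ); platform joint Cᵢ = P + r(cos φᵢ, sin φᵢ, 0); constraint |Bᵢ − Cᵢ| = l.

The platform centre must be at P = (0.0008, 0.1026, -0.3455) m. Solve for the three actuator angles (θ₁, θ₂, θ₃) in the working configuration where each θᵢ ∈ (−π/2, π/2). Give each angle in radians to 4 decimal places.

θ₁ = 0.4363, θ₂ = -0.1748, θ₃ = 0.9601

φ1=0.0° → target in arm frame (0.0008, 0.1026)
  A=0.1492, B=-0.3455, C=(l²−L²−A²−y'²−z²)/(2L)=-0.0108
  √(A²+B²)=0.3763;  θ1 = -1.1631+1.5995 ≈ 0.4363
rotate P by −φ2: (0.0885, -0.0520, -0.3455)
  e−x'=0.0615;  (l²−L²−(e−x')²−y'²−z²)/2L = 0.1207
  θ2 = atan2(B,A) + arccos(C/0.3509) = -0.1748
arm 3 (φ=240.0°): x'=-0.0893, y'=-0.0506
  A cos θ + B sin θ = C:  0.2393·cos θ + -0.3455·sin θ = -0.1459
  √(A²+B²)=0.4203;  θ3 = -0.9651+1.9253 ≈ 0.9601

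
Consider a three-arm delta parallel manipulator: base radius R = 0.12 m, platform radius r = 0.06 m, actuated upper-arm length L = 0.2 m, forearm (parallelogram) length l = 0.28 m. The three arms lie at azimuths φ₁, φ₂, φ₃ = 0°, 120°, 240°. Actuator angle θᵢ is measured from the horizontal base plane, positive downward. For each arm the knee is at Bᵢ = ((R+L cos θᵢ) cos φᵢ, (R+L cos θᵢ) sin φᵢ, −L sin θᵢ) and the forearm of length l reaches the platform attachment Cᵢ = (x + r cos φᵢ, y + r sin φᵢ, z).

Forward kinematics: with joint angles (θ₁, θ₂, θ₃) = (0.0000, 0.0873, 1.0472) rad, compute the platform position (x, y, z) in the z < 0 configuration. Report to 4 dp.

(0.0658, 0.1005, -0.1749)

S1 = (0.2600·cos0.0°, 0.2600·sin0.0°, 0.0000) = (0.2600, 0.0000, 0.0000)
arm 2 at φ=120.0°: (R−r)+L cos θ2 = 0.2592;  S2 = (-0.1296, 0.2245, -0.0174)
S3 = (0.1600·cos240.0°, 0.1600·sin240.0°, -0.1732) = (-0.0800, -0.1386, -0.1732)
|S₂|²−|S₁|² = -0.0001;  |S₃|²−|S₁|² = -0.0120
plane₁₂: -0.7792x+0.4490y+-0.0349z = -0.0001
det = 0.5213;  x = 0.0104+-0.3169z,  y = 0.0178+-0.4723z
sphere 1 gives Az²+Bz+C=0 with A=1.3236, B=0.1414, C=-0.0158;  B²−4AC=0.1035;  roots -0.1749, 0.0681;  negative root z = -0.1749
x = 0.0658, y = 0.1005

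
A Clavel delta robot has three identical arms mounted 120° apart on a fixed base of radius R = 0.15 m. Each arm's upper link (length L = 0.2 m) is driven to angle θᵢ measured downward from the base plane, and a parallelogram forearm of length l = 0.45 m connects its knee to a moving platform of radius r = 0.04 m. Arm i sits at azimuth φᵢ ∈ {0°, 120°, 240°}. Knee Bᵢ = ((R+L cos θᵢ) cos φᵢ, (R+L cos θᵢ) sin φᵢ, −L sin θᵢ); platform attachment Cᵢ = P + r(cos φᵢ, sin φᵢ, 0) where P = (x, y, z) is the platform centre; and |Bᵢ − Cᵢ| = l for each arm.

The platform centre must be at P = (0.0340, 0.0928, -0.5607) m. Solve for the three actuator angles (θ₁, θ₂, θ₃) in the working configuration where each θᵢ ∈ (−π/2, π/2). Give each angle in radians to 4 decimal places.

φ1=0.0° → target in arm frame (0.0340, 0.0928)
  A cos θ + B sin θ = C:  0.0760·cos θ + -0.5607·sin θ = -0.4157
  γ=atan2(-0.5607,0.0760)=-1.4361;  ψ=arccos(-0.7346)=2.3959;  θ1=γ+ψ≈0.9599
rotate P by −φ2: (0.0634, -0.0758, -0.5607)
  A cos θ + B sin θ = C:  0.0466·cos θ + -0.5607·sin θ = -0.3995
  θ2 = atan2(B,A) + arccos(C/0.5626) = 0.8726
φ3=240.0° → target in arm frame (-0.0974, -0.0170)
  A cos θ + B sin θ = C:  0.2074·cos θ + -0.5607·sin θ = -0.4879
  γ=atan2(-0.5607,0.2074)=-1.2166;  ψ=arccos(-0.8162)=2.5256;  θ3=γ+ψ≈1.3090

θ₁ = 0.9599, θ₂ = 0.8726, θ₃ = 1.3090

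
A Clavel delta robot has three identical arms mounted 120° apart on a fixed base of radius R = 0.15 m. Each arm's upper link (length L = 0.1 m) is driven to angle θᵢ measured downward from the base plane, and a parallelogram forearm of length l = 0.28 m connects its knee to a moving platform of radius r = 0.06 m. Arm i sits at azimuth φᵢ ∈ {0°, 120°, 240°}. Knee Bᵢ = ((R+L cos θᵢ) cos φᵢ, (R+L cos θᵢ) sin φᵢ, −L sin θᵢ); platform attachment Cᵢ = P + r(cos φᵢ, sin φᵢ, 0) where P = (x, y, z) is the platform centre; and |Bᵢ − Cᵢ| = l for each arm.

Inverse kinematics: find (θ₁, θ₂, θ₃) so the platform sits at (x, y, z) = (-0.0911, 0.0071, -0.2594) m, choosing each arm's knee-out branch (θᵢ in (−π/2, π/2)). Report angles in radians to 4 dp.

θ₁ = 1.1349, θ₂ = 0.2619, θ₃ = 0.3493

rotate P by −φ1: (-0.0911, 0.0071, -0.2594)
  A cos θ + B sin θ = C:  0.1811·cos θ + -0.2594·sin θ = -0.1587
  θ1 = atan2(B,A) + arccos(C/0.3164) = 1.1349
arm 2 (φ=120.0°): x'=0.0517, y'=0.0753
  A cos θ + B sin θ = C:  0.0383·cos θ + -0.2594·sin θ = -0.0302
  γ=atan2(-0.2594,0.0383)=-1.4242;  ψ=arccos(-0.1150)=1.6861;  θ2=γ+ψ≈0.2619
arm 3 (φ=240.0°): x'=0.0394, y'=-0.0824
  A=0.0506, B=-0.2594, C=(l²−L²−A²−y'²−z²)/(2L)=-0.0412
  θ3 = atan2(B,A) + arccos(C/0.2643) = 0.3493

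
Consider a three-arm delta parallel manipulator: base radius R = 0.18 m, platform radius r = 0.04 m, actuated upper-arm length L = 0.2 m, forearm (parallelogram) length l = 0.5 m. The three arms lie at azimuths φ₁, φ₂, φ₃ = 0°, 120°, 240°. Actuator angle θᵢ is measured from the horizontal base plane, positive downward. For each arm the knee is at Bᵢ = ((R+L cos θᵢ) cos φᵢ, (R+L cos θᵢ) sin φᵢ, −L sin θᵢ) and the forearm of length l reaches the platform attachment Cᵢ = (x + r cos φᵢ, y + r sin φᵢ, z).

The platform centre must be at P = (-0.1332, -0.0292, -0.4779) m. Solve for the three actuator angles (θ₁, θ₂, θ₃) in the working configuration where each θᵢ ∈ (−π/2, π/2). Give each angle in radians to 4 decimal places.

θ₁ = 0.9598, θ₂ = 0.4364, θ₃ = 0.2616

rotate P by −φ1: (-0.1332, -0.0292, -0.4779)
  A cos θ + B sin θ = C:  0.2732·cos θ + -0.4779·sin θ = -0.2347
  γ=atan2(-0.4779,0.2732)=-1.0515;  ψ=arccos(-0.4264)=2.0113;  θ1=γ+ψ≈0.9598
arm 2 (φ=120.0°): x'=0.0413, y'=0.1300
  A cos θ + B sin θ = C:  0.0987·cos θ + -0.4779·sin θ = -0.1125
  γ=atan2(-0.4779,0.0987)=-1.3672;  ψ=arccos(-0.2306)=1.8035;  θ2=γ+ψ≈0.4364
rotate P by −φ3: (0.0919, -0.1008, -0.4779)
  A cos θ + B sin θ = C:  0.0481·cos θ + -0.4779·sin θ = -0.0771
  γ=atan2(-0.4779,0.0481)=-1.4705;  ψ=arccos(-0.1606)=1.7321;  θ3=γ+ψ≈0.2616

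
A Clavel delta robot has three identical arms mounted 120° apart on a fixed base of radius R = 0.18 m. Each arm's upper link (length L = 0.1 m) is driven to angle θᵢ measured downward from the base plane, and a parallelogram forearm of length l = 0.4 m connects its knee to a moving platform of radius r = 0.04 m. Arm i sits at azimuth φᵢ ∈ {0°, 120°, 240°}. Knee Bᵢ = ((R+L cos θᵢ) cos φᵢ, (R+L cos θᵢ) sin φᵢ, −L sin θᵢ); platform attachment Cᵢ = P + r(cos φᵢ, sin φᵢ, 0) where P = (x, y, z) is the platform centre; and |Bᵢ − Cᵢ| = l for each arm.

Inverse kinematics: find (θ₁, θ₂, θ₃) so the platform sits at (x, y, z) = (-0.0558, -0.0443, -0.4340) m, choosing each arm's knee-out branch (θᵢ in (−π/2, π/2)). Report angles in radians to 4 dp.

θ₁ = 1.3958, θ₂ = 1.1347, θ₃ = 0.6979

rotate P by −φ1: (-0.0558, -0.0443, -0.4340)
  e−x'=0.1958;  (l²−L²−(e−x')²−y'²−z²)/2L = -0.3933
  γ=atan2(-0.4340,0.1958)=-1.1470;  ψ=arccos(-0.8260)=2.5428;  θ1=γ+ψ≈1.3958
rotate P by −φ2: (-0.0105, 0.0705, -0.4340)
  e−x'=0.1505;  (l²−L²−(e−x')²−y'²−z²)/2L = -0.3298
  γ=atan2(-0.4340,0.1505)=-1.2371;  ψ=arccos(-0.7180)=2.3717;  θ2=γ+ψ≈1.1347
φ3=240.0° → target in arm frame (0.0663, -0.0262)
  A cos θ + B sin θ = C:  0.0737·cos θ + -0.4340·sin θ = -0.2224
  γ=atan2(-0.4340,0.0737)=-1.4025;  ψ=arccos(-0.5052)=2.1004;  θ3=γ+ψ≈0.6979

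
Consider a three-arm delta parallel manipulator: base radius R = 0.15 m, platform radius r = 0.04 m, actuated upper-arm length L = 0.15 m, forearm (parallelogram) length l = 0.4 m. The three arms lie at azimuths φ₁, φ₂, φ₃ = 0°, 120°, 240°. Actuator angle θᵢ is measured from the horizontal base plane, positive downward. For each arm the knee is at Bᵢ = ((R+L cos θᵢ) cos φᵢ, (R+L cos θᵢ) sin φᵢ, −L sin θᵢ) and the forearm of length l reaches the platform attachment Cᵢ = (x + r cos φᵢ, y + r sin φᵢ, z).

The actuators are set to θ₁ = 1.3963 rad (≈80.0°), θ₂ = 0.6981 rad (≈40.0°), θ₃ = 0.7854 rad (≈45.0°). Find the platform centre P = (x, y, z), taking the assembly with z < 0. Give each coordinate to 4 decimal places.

arm 1 at φ=0.0°: (R−r)+L cos θ1 = 0.1360;  O1 = (0.1360, 0.0000, -0.1477)
φ2=120.0°: virtual centre (-0.1125, 0.1948, -0.0964), radius l
arm 3 at φ=240.0°: (R−r)+L cos θ3 = 0.2161;  O3 = (-0.1080, -0.1871, -0.1061)
subtract pairs → two planes through P
plane₁₂: -0.4970x+0.3896y+0.1026z = 0.0196
det = 0.3762;  x = -0.0377+0.1884z,  y = 0.0021+-0.0231z
sphere 1 gives Az²+Bz+C=0 with A=1.0360, B=0.2299, C=-0.1080;  B²−4AC=0.5004;  roots -0.4523, 0.2304;  negative root z = -0.4523
x = -0.1229, y = 0.0126

(-0.1229, 0.0126, -0.4523)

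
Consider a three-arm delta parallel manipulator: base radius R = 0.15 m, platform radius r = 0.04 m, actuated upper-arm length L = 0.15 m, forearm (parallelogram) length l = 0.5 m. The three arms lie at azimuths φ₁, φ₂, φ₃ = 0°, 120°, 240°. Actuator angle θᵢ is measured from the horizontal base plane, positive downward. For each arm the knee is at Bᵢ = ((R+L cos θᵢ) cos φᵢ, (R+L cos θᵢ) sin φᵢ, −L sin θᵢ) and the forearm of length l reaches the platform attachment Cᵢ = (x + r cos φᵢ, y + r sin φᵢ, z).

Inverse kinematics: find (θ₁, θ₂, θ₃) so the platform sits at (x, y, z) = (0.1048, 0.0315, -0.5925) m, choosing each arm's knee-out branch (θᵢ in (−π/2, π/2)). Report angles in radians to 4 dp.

θ₁ = 0.7853, θ₂ = 1.2216, θ₃ = 1.3962

φ1=0.0° → target in arm frame (0.1048, 0.0315)
  A=0.0052, B=-0.5925, C=(l²−L²−A²−y'²−z²)/(2L)=-0.4153
  γ=atan2(-0.5925,0.0052)=-1.5620;  ψ=arccos(-0.7008)=2.3473;  θ1=γ+ψ≈0.7853
φ2=120.0° → target in arm frame (-0.0251, -0.1065)
  e−x'=0.1351;  (l²−L²−(e−x')²−y'²−z²)/2L = -0.5105
  γ=atan2(-0.5925,0.1351)=-1.3466;  ψ=arccos(-0.8401)=2.5682;  θ2=γ+ψ≈1.2216
φ3=240.0° → target in arm frame (-0.0797, 0.0750)
  A=0.1897, B=-0.5925, C=(l²−L²−A²−y'²−z²)/(2L)=-0.5505
  θ3 = atan2(B,A) + arccos(C/0.6221) = 1.3962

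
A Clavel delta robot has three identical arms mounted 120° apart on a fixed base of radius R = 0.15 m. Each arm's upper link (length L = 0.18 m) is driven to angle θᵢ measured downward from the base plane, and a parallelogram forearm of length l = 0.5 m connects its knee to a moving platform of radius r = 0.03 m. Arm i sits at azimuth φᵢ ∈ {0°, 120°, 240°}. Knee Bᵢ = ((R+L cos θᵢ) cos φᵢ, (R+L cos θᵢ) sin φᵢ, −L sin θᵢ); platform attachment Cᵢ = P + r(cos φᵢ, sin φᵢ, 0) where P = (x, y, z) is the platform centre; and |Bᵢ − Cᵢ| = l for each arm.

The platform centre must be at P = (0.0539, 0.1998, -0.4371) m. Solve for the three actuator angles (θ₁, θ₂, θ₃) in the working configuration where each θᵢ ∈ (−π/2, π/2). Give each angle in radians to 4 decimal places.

rotate P by −φ1: (0.0539, 0.1998, -0.4371)
  A=0.0661, B=-0.4371, C=(l²−L²−A²−y'²−z²)/(2L)=-0.0493
  √(A²+B²)=0.4421;  θ1 = -1.4207+1.6825 ≈ 0.2618
φ2=120.0° → target in arm frame (0.1461, -0.1466)
  e−x'=-0.0261;  (l²−L²−(e−x')²−y'²−z²)/2L = 0.0122
  θ2 = atan2(B,A) + arccos(C/0.4379) = -0.0874
φ3=240.0° → target in arm frame (-0.2000, -0.0532)
  e−x'=0.3200;  (l²−L²−(e−x')²−y'²−z²)/2L = -0.2185
  θ3 = atan2(B,A) + arccos(C/0.5417) = 1.0472

θ₁ = 0.2618, θ₂ = -0.0874, θ₃ = 1.0472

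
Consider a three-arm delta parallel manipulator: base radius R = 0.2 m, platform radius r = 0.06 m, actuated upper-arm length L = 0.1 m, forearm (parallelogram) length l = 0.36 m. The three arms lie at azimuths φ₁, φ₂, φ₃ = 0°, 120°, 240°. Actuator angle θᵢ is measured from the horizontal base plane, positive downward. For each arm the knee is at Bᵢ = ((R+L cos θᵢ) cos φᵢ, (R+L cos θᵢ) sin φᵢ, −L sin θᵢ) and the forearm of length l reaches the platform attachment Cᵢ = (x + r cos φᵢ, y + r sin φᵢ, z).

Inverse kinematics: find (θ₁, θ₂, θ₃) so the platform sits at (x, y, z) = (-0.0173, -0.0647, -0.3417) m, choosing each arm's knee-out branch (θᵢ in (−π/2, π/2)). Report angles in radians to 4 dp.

θ₁ = 0.7855, θ₂ = 0.9603, θ₃ = 0.2617

rotate P by −φ1: (-0.0173, -0.0647, -0.3417)
  A cos θ + B sin θ = C:  0.1573·cos θ + -0.3417·sin θ = -0.1304
  γ=atan2(-0.3417,0.1573)=-1.1394;  ψ=arccos(-0.3468)=1.9249;  θ1=γ+ψ≈0.7855
φ2=120.0° → target in arm frame (-0.0474, 0.0473)
  A=0.1874, B=-0.3417, C=(l²−L²−A²−y'²−z²)/(2L)=-0.1726
  √(A²+B²)=0.3897;  θ2 = -1.0692+2.0295 ≈ 0.9603
rotate P by −φ3: (0.0647, 0.0174, -0.3417)
  A=0.0753, B=-0.3417, C=(l²−L²−A²−y'²−z²)/(2L)=-0.0157
  γ=atan2(-0.3417,0.0753)=-1.3538;  ψ=arccos(-0.0448)=1.6156;  θ3=γ+ψ≈0.2617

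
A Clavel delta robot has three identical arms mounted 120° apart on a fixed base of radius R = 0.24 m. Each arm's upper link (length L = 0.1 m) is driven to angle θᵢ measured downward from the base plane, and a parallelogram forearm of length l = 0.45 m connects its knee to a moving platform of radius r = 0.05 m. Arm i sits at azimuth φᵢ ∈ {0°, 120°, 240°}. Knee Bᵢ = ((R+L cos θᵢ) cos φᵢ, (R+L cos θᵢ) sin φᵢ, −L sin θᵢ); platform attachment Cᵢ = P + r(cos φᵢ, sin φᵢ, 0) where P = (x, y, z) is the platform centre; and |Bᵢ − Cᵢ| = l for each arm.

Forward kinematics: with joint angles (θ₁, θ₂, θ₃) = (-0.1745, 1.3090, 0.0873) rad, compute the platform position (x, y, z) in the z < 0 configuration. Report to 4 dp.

(0.0874, -0.1134, -0.3689)

arm 1 at φ=0.0°: ρ1 = 0.2885;  S1 = (0.2885, 0.0000, 0.0174)
φ2=120.0°: virtual centre (-0.1079, 0.1870, -0.0966), radius l
arm 3 at φ=240.0°: ρ3 = 0.2896;  S3 = (-0.1448, -0.2508, -0.0087)
eliminate P² terms by subtracting sphere 1 from 2 and 3
plane₁₂: -0.7928x+0.3739y+-0.2279z = -0.0276
det = 0.7217;  x = 0.0190+-0.1854z,  y = -0.0336+0.2163z
quadratic in z: (1.0812)z²+(0.0507)z+(-0.1284)=0, √Δ=0.7470 → z ∈ {-0.3689, 0.3220}; z = -0.3689 (taking z<0)
x = 0.0874, y = -0.1134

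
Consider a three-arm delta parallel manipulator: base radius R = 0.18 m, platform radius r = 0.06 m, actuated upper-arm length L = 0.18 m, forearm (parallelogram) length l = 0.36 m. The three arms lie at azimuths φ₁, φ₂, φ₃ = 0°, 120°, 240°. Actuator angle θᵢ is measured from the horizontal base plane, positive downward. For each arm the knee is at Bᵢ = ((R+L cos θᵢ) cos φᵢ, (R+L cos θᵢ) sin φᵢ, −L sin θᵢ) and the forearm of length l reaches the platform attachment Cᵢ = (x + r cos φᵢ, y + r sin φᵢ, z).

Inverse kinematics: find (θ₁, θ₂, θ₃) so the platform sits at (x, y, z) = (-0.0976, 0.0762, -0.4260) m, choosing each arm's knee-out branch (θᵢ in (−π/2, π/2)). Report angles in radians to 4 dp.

arm 1 (φ=0.0°): x'=-0.0976, y'=0.0762
  A cos θ + B sin θ = C:  0.2176·cos θ + -0.4260·sin θ = -0.3818
  θ1 = atan2(B,A) + arccos(C/0.4784) = 1.3963
φ2=120.0° → target in arm frame (0.1148, 0.0464)
  e−x'=0.0052;  (l²−L²−(e−x')²−y'²−z²)/2L = -0.2402
  θ2 = atan2(B,A) + arccos(C/0.4260) = 0.6111
φ3=240.0° → target in arm frame (-0.0172, -0.1226)
  e−x'=0.1372;  (l²−L²−(e−x')²−y'²−z²)/2L = -0.3282
  γ=atan2(-0.4260,0.1372)=-1.2592;  ψ=arccos(-0.7332)=2.3938;  θ3=γ+ψ≈1.1346

θ₁ = 1.3963, θ₂ = 0.6111, θ₃ = 1.1346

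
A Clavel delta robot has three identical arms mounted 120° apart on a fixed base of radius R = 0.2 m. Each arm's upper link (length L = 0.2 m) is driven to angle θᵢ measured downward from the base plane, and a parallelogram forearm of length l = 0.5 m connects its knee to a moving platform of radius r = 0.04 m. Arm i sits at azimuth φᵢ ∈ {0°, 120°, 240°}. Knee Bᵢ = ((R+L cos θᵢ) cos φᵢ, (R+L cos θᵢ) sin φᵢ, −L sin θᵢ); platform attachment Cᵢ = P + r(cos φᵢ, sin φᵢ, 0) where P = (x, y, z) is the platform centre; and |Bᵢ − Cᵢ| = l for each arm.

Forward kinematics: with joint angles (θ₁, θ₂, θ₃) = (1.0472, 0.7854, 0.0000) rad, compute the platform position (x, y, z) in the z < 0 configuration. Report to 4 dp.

φ1=0.0°: virtual centre (0.2600, 0.0000, -0.1732), radius l
arm 2 at φ=120.0°: ρ2 = 0.3014;  O2 = (-0.1507, 0.2610, -0.1414)
O3 = (0.3600·cos240.0°, 0.3600·sin240.0°, 0.0000) = (-0.1800, -0.3118, 0.0000)
subtract pairs → two planes through P
[-0.8214 0.5221 0.0636]·P = 0.0133;  [-0.8800 -0.6235 0.3464]·P = 0.0320
det = 0.9716;  x = -0.0257+0.2269z,  y = -0.0150+0.2353z
into |P−O₁|² = l²: 1.1069z² + 0.2097z + -0.1381 = 0;  Δ = 0.6556;  z = -0.4605 or 0.2711 → z<0 root = -0.4605
x = -0.1302, y = -0.1234

(-0.1302, -0.1234, -0.4605)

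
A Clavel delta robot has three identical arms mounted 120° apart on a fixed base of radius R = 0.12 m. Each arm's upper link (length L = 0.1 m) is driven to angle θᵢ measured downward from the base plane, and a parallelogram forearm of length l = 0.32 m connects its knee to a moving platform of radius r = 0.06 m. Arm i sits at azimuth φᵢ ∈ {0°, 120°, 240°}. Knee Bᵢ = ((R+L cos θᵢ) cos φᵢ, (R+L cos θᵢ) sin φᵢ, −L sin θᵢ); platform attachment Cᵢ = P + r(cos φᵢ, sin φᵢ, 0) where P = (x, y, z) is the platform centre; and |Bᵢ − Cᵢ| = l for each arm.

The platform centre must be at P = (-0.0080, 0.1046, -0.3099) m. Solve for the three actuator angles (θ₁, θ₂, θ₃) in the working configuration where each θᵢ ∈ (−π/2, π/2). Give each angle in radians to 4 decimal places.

θ₁ = 0.5235, θ₂ = -0.0004, θ₃ = 0.8726

φ1=0.0° → target in arm frame (-0.0080, 0.1046)
  A cos θ + B sin θ = C:  0.0680·cos θ + -0.3099·sin θ = -0.0960
  γ=atan2(-0.3099,0.0680)=-1.3548;  ψ=arccos(-0.3026)=1.8782;  θ1=γ+ψ≈0.5235
φ2=120.0° → target in arm frame (0.0946, -0.0454)
  A=-0.0346, B=-0.3099, C=(l²−L²−A²−y'²−z²)/(2L)=-0.0345
  √(A²+B²)=0.3118;  θ2 = -1.6819+1.6815 ≈ -0.0004
arm 3 (φ=240.0°): x'=-0.0866, y'=-0.0592
  A=0.1466, B=-0.3099, C=(l²−L²−A²−y'²−z²)/(2L)=-0.1432
  γ=atan2(-0.3099,0.1466)=-1.1290;  ψ=arccos(-0.4176)=2.0016;  θ3=γ+ψ≈0.8726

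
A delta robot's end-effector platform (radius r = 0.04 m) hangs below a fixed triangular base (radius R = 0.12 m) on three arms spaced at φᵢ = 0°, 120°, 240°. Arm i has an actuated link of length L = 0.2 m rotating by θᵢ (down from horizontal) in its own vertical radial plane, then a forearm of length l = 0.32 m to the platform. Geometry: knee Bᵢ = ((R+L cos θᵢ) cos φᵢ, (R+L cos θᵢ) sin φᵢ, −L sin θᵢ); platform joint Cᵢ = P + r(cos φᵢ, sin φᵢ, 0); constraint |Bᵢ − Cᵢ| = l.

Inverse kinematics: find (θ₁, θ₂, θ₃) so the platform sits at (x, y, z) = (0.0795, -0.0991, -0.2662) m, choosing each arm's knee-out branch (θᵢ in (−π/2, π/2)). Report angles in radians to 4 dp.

rotate P by −φ1: (0.0795, -0.0991, -0.2662)
  e−x'=0.0005;  (l²−L²−(e−x')²−y'²−z²)/2L = -0.0457
  θ1 = atan2(B,A) + arccos(C/0.2662) = 0.1744
φ2=120.0° → target in arm frame (-0.1256, -0.0193)
  A=0.2056, B=-0.2662, C=(l²−L²−A²−y'²−z²)/(2L)=-0.1277
  γ=atan2(-0.2662,0.2056)=-0.9132;  ψ=arccos(-0.3798)=1.9604;  θ2=γ+ψ≈1.0472
rotate P by −φ3: (0.0461, 0.1184, -0.2662)
  A cos θ + B sin θ = C:  0.0339·cos θ + -0.2662·sin θ = -0.0591
  γ=atan2(-0.2662,0.0339)=-1.4440;  ψ=arccos(-0.2202)=1.7928;  θ3=γ+ψ≈0.3487

θ₁ = 0.1744, θ₂ = 1.0472, θ₃ = 0.3487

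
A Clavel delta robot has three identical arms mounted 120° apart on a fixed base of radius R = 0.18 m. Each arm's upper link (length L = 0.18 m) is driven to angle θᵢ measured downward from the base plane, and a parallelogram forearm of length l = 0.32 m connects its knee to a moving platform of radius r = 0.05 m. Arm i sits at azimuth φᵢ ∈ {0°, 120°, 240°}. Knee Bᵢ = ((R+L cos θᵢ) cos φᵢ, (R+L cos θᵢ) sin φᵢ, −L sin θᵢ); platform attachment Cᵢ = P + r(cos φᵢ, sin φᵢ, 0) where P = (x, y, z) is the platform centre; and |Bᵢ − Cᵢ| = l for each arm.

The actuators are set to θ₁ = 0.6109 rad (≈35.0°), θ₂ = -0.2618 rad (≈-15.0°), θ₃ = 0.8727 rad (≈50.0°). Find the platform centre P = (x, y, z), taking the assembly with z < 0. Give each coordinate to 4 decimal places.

(-0.0196, 0.0864, -0.1850)

arm 1 at φ=0.0°: (R−r)+L cos θ1 = 0.2774;  O1 = (0.2774, 0.0000, -0.1032)
O2 = (0.3039·cos120.0°, 0.3039·sin120.0°, 0.0466) = (-0.1519, 0.2632, 0.0466)
φ3=240.0°: virtual centre (-0.1228, -0.2128, -0.1379), radius l
eliminate P² terms by subtracting sphere 1 from 2 and 3
plane₁₂: -0.8588x+0.5263y+0.2997z = 0.0069
det = 0.7868;  x = 0.0018+0.1157z,  y = 0.0160+-0.3805z
quadratic in z: (1.1582)z²+(0.1305)z+(-0.0155)=0, √Δ=0.2981 → z ∈ {-0.1850, 0.0724}; z = -0.1850 (taking z<0)
x = -0.0196, y = 0.0864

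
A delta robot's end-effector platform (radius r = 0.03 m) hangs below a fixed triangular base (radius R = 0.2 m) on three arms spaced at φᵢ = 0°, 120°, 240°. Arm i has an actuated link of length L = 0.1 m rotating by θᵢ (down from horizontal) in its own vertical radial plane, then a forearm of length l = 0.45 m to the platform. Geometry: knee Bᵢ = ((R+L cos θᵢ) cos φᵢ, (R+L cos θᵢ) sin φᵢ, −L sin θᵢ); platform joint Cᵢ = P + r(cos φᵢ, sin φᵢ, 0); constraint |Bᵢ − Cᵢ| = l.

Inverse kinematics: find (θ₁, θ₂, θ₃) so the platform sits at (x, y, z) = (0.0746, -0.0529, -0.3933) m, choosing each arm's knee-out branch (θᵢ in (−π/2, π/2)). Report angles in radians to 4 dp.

θ₁ = -0.0880, θ₂ = 0.8725, θ₃ = 0.3491

rotate P by −φ1: (0.0746, -0.0529, -0.3933)
  A cos θ + B sin θ = C:  0.0954·cos θ + -0.3933·sin θ = 0.1296
  γ=atan2(-0.3933,0.0954)=-1.3328;  ψ=arccos(0.3202)=1.2449;  θ1=γ+ψ≈-0.0880
φ2=120.0° → target in arm frame (-0.0831, -0.0382)
  A=0.2531, B=-0.3933, C=(l²−L²−A²−y'²−z²)/(2L)=-0.1385
  γ=atan2(-0.3933,0.2531)=-0.9990;  ψ=arccos(-0.2962)=1.8715;  θ2=γ+ψ≈0.8725
arm 3 (φ=240.0°): x'=0.0085, y'=0.0911
  A=0.1615, B=-0.3933, C=(l²−L²−A²−y'²−z²)/(2L)=0.0172
  θ3 = atan2(B,A) + arccos(C/0.4252) = 0.3491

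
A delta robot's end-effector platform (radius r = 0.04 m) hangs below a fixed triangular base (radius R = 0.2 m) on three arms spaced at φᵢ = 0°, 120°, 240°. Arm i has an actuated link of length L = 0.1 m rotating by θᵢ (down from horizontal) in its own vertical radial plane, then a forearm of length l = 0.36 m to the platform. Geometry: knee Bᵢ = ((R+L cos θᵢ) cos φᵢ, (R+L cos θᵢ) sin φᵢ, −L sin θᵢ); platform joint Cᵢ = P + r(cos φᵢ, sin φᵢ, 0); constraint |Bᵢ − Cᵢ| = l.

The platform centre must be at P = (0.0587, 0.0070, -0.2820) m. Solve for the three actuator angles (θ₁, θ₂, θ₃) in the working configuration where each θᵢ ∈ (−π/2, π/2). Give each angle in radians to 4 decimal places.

θ₁ = -0.1749, θ₂ = 0.5239, θ₃ = 0.6111

arm 1 (φ=0.0°): x'=0.0587, y'=0.0070
  e−x'=0.1013;  (l²−L²−(e−x')²−y'²−z²)/2L = 0.1488
  √(A²+B²)=0.2996;  θ1 = -1.2259+1.0510 ≈ -0.1749
rotate P by −φ2: (-0.0233, -0.0543, -0.2820)
  e−x'=0.1833;  (l²−L²−(e−x')²−y'²−z²)/2L = 0.0176
  γ=atan2(-0.2820,0.1833)=-0.9945;  ψ=arccos(0.0525)=1.5183;  θ2=γ+ψ≈0.5239
φ3=240.0° → target in arm frame (-0.0354, 0.0473)
  e−x'=0.1954;  (l²−L²−(e−x')²−y'²−z²)/2L = -0.0018
  θ3 = atan2(B,A) + arccos(C/0.3431) = 0.6111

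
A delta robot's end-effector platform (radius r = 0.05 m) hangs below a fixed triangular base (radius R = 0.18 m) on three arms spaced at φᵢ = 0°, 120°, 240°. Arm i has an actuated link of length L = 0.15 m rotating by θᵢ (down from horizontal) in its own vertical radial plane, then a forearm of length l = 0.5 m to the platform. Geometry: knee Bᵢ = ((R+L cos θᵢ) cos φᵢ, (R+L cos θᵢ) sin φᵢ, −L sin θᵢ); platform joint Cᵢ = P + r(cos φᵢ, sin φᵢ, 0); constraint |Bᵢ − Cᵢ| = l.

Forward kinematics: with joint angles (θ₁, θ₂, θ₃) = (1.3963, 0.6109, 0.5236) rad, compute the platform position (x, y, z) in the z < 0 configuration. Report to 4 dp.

arm 1 at φ=0.0°: e+L cos θ1 = 0.1560;  O1 = (0.1560, 0.0000, -0.1477)
arm 2 at φ=120.0°: e+L cos θ2 = 0.2529;  O2 = (-0.1264, 0.2190, -0.0860)
arm 3 at φ=240.0°: e+L cos θ3 = 0.2599;  O3 = (-0.1300, -0.2251, -0.0750)
|O₂|²−|O₁|² = 0.0252;  |O₃|²−|O₁|² = 0.0270
plane₁₂: -0.5650x+0.4380y+0.1234z = 0.0252
Cramer: x(z) = -0.0459+0.2362z;  y(z) = -0.0017+0.0230z
quadratic in z: (1.0563)z²+(0.2000)z+(-0.1874)=0, √Δ=0.9120 → z ∈ {-0.5264, 0.3370}; z = -0.5264 (taking z<0)
x = -0.1702, y = -0.0138

(-0.1702, -0.0138, -0.5264)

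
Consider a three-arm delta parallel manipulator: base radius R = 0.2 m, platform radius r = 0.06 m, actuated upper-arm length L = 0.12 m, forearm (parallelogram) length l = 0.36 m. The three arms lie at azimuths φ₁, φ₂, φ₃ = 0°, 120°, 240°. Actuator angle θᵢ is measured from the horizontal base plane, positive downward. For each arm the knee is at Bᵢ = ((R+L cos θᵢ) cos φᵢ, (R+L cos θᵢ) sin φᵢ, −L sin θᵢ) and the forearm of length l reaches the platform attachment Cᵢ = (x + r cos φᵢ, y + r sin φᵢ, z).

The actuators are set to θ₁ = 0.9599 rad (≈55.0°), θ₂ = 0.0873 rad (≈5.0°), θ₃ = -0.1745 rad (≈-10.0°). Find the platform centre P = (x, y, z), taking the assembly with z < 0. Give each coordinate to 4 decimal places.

centre 1 = (0.2088·cos0.0°, 0.2088·sin0.0°, -0.0983) = (0.2088, 0.0000, -0.0983)
arm 2 at φ=120.0°: (R−r)+L cos θ2 = 0.2595;  centre 2 = (-0.1298, 0.2248, -0.0105)
centre 3 = (0.2582·cos240.0°, 0.2582·sin240.0°, 0.0208) = (-0.1291, -0.2236, 0.0208)
subtract pairs → two planes through P
[-0.6772 0.4495 0.1757]·P = 0.0142;  [-0.6758 -0.4472 0.2383]·P = 0.0138
det = 0.6067;  x = -0.0207+0.3060z,  y = 0.0004+0.0703z
into |P−centre ₁|² = l²: 1.0986z² + 0.0562z + -0.0673 = 0;  Δ = 0.2987;  z = -0.2743 or 0.2232 → z<0 root = -0.2743
x = -0.1046, y = -0.0189

(-0.1046, -0.0189, -0.2743)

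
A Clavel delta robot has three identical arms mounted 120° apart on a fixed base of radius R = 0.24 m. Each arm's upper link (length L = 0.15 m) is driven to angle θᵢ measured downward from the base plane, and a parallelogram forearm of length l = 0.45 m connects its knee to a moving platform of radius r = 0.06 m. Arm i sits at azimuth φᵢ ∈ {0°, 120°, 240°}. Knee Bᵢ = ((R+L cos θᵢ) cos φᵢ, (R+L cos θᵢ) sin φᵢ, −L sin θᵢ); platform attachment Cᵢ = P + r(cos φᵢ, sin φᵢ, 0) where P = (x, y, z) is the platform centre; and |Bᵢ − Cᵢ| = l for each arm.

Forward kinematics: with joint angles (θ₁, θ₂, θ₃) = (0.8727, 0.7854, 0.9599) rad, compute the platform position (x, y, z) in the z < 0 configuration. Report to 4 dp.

arm 1 at φ=0.0°: e+L cos θ1 = 0.2764;  S1 = (0.2764, 0.0000, -0.1149)
arm 2 at φ=120.0°: e+L cos θ2 = 0.2861;  S2 = (-0.1430, 0.2477, -0.1061)
arm 3 at φ=240.0°: e+L cos θ3 = 0.2660;  S3 = (-0.1330, -0.2304, -0.1229)
|S₂|²−|S₁|² = 0.0035;  |S₃|²−|S₁|² = -0.0037
plane₁₂: -0.8389x+0.4955y+0.0177z = 0.0035
det = 0.7923;  x = 0.0003+0.0003z,  y = 0.0075+-0.0351z
sphere 1 gives Az²+Bz+C=0 with A=1.0012, B=0.2291, C=-0.1130;  B²−4AC=0.5051;  roots -0.4693, 0.2405;  negative root z = -0.4693
x = 0.0002, y = 0.0240

(0.0002, 0.0240, -0.4693)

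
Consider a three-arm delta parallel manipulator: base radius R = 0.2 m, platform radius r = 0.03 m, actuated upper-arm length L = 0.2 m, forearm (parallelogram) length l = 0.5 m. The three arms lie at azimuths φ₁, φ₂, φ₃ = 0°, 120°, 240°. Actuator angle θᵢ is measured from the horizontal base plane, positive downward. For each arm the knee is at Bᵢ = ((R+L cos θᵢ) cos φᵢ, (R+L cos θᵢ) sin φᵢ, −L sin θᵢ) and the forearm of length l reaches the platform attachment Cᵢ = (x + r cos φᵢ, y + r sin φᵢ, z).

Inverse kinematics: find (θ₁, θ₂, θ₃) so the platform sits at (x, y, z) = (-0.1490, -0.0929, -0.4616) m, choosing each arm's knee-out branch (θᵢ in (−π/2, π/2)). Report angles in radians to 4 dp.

θ₁ = 1.1347, θ₂ = 0.6985, θ₃ = 0.0874

rotate P by −φ1: (-0.1490, -0.0929, -0.4616)
  A cos θ + B sin θ = C:  0.3190·cos θ + -0.4616·sin θ = -0.2837
  θ1 = atan2(B,A) + arccos(C/0.5611) = 1.1347
rotate P by −φ2: (-0.0060, 0.1755, -0.4616)
  A=0.1760, B=-0.4616, C=(l²−L²−A²−y'²−z²)/(2L)=-0.1621
  √(A²+B²)=0.4940;  θ2 = -1.2066+1.9051 ≈ 0.6985
rotate P by −φ3: (0.1550, -0.0826, -0.4616)
  A=0.0150, B=-0.4616, C=(l²−L²−A²−y'²−z²)/(2L)=-0.0253
  θ3 = atan2(B,A) + arccos(C/0.4618) = 0.0874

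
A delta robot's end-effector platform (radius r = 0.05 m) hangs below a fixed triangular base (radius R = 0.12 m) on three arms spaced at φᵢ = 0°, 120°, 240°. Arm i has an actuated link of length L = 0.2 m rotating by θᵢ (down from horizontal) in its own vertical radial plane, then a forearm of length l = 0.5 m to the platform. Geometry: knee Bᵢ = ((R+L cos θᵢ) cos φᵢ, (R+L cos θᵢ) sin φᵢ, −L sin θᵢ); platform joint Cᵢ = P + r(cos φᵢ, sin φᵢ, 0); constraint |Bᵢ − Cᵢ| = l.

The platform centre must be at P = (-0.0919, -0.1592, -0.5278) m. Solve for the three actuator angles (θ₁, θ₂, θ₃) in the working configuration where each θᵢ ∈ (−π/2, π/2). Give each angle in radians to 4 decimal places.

arm 1 (φ=0.0°): x'=-0.0919, y'=-0.1592
  e−x'=0.1619;  (l²−L²−(e−x')²−y'²−z²)/2L = -0.3003
  √(A²+B²)=0.5521;  θ1 = -1.2732+2.1460 ≈ 0.8728
φ2=120.0° → target in arm frame (-0.0919, 0.1592)
  e−x'=0.1619;  (l²−L²−(e−x')²−y'²−z²)/2L = -0.3003
  θ2 = atan2(B,A) + arccos(C/0.5521) = 0.8729
arm 3 (φ=240.0°): x'=0.1838, y'=0.0000
  A cos θ + B sin θ = C:  -0.1138·cos θ + -0.5278·sin θ = -0.2038
  √(A²+B²)=0.5399;  θ3 = -1.7832+1.9579 ≈ 0.1747

θ₁ = 0.8728, θ₂ = 0.8729, θ₃ = 0.1747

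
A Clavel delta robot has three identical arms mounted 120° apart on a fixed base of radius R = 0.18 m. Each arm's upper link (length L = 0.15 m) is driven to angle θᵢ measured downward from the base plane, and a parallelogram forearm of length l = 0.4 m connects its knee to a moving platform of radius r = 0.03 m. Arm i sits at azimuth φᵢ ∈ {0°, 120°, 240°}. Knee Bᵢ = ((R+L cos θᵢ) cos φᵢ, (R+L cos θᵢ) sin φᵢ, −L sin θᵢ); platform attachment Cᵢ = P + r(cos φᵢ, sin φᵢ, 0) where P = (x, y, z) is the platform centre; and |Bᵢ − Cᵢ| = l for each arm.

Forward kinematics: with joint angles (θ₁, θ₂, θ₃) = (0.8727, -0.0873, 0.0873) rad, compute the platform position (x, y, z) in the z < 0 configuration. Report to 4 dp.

arm 1 at φ=0.0°: e+L cos θ1 = 0.2464;  S1 = (0.2464, 0.0000, -0.1149)
φ2=120.0°: virtual centre (-0.1497, 0.2593, 0.0131), radius l
S3 = (0.2994·cos240.0°, 0.2994·sin240.0°, -0.0131) = (-0.1497, -0.2593, -0.0131)
eliminate P² terms by subtracting sphere 1 from 2 and 3
[-0.7923 0.5186 0.2560]·P = 0.0159;  [-0.7923 -0.5186 0.2037]·P = 0.0159
det = 0.8218;  x = -0.0201+0.2901z,  y = 0.0000+-0.0504z
quadratic in z: (1.0867)z²+(0.0752)z+(-0.0758)=0, √Δ=0.5788 → z ∈ {-0.3009, 0.2317}; z = -0.3009 (taking z<0)
x = -0.1074, y = 0.0152

(-0.1074, 0.0152, -0.3009)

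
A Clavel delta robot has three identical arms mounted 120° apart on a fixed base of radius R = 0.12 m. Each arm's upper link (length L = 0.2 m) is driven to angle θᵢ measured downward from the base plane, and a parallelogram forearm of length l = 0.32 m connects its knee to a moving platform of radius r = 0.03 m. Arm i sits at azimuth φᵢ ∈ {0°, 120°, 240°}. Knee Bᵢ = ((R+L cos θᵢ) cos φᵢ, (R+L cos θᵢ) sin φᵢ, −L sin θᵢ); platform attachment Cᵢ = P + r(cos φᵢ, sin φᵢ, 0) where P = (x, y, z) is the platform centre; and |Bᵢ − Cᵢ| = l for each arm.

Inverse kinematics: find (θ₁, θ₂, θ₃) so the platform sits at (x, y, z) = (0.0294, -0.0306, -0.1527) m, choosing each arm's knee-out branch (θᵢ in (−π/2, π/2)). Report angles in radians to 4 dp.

θ₁ = -0.1745, θ₂ = 0.4361, θ₃ = -0.0004

rotate P by −φ1: (0.0294, -0.0306, -0.1527)
  A cos θ + B sin θ = C:  0.0606·cos θ + -0.1527·sin θ = 0.0862
  √(A²+B²)=0.1643;  θ1 = -1.1930+1.0185 ≈ -0.1745
arm 2 (φ=120.0°): x'=-0.0412, y'=-0.0102
  A=0.1312, B=-0.1527, C=(l²−L²−A²−y'²−z²)/(2L)=0.0544
  √(A²+B²)=0.2013;  θ2 = -0.8610+1.2971 ≈ 0.4361
arm 3 (φ=240.0°): x'=0.0118, y'=0.0408
  e−x'=0.0782;  (l²−L²−(e−x')²−y'²−z²)/2L = 0.0783
  √(A²+B²)=0.1716;  θ3 = -1.0975+1.0971 ≈ -0.0004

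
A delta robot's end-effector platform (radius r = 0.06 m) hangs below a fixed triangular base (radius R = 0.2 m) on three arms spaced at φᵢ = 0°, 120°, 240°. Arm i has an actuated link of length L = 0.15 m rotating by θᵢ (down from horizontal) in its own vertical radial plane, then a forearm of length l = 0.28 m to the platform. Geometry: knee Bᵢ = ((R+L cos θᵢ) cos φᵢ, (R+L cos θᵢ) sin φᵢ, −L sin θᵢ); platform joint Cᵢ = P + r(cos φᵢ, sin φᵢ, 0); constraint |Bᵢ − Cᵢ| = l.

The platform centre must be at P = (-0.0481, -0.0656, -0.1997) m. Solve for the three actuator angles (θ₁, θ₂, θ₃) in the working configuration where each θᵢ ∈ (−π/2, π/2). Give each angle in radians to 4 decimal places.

arm 1 (φ=0.0°): x'=-0.0481, y'=-0.0656
  e−x'=0.1881;  (l²−L²−(e−x')²−y'²−z²)/2L = -0.0789
  θ1 = atan2(B,A) + arccos(C/0.2743) = 1.0472
rotate P by −φ2: (-0.0328, 0.0745, -0.1997)
  A=0.1728, B=-0.1997, C=(l²−L²−A²−y'²−z²)/(2L)=-0.0646
  θ2 = atan2(B,A) + arccos(C/0.2641) = 0.9602
φ3=240.0° → target in arm frame (0.0809, -0.0089)
  e−x'=0.0591;  (l²−L²−(e−x')²−y'²−z²)/2L = 0.0415
  γ=atan2(-0.1997,0.0591)=-1.2829;  ψ=arccos(0.1992)=1.3703;  θ3=γ+ψ≈0.0874

θ₁ = 1.0472, θ₂ = 0.9602, θ₃ = 0.0874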